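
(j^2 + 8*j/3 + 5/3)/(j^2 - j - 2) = (j + 5/3)/(j - 2)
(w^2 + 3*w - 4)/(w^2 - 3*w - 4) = (-w^2 - 3*w + 4)/(-w^2 + 3*w + 4)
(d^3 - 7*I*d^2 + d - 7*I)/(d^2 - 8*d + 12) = (d^3 - 7*I*d^2 + d - 7*I)/(d^2 - 8*d + 12)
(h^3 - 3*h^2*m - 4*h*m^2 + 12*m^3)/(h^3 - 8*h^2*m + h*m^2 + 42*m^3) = (h - 2*m)/(h - 7*m)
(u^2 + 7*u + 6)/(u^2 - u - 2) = (u + 6)/(u - 2)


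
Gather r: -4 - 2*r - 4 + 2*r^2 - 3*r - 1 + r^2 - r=3*r^2 - 6*r - 9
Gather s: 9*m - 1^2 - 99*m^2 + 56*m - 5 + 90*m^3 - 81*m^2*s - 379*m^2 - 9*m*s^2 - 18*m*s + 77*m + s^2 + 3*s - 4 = 90*m^3 - 478*m^2 + 142*m + s^2*(1 - 9*m) + s*(-81*m^2 - 18*m + 3) - 10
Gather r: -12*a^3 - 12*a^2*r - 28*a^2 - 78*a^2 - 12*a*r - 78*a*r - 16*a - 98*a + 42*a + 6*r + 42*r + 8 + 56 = -12*a^3 - 106*a^2 - 72*a + r*(-12*a^2 - 90*a + 48) + 64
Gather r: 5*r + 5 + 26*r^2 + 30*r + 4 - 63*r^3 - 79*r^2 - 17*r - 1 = -63*r^3 - 53*r^2 + 18*r + 8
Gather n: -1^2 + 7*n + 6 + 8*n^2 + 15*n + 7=8*n^2 + 22*n + 12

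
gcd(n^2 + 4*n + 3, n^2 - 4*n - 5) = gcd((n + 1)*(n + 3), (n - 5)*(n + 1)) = n + 1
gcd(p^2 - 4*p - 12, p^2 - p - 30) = p - 6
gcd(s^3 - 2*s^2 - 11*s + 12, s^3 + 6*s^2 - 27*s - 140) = 1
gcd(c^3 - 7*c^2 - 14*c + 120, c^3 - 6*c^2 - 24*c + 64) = c + 4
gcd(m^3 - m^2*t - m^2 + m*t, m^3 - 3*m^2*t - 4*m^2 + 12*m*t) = m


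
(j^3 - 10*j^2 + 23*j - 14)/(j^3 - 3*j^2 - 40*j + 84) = (j - 1)/(j + 6)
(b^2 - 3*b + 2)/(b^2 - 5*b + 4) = (b - 2)/(b - 4)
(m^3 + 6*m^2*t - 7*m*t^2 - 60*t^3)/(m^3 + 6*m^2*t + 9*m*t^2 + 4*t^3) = (m^2 + 2*m*t - 15*t^2)/(m^2 + 2*m*t + t^2)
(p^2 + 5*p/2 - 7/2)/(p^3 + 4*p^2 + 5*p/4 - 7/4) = 2*(p - 1)/(2*p^2 + p - 1)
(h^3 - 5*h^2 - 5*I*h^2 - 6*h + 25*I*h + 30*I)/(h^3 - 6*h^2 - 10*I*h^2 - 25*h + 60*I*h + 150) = (h + 1)/(h - 5*I)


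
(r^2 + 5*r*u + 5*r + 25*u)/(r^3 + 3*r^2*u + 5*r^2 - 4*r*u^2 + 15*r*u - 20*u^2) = (r + 5*u)/(r^2 + 3*r*u - 4*u^2)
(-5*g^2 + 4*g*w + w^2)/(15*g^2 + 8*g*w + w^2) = (-g + w)/(3*g + w)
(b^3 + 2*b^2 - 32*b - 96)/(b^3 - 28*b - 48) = (b + 4)/(b + 2)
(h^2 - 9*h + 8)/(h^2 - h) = (h - 8)/h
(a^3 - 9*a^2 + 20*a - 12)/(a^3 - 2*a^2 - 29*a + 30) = (a - 2)/(a + 5)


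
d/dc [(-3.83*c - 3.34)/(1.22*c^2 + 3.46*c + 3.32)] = (4.6726*c^2 + 8.1496*c - 1.1592)/(1.4884*c^4 + 8.4424*c^3 + 20.0724*c^2 + 22.9744*c + 11.0224)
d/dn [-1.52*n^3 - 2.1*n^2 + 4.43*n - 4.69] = -4.56*n^2 - 4.2*n + 4.43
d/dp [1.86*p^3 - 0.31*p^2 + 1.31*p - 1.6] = 5.58*p^2 - 0.62*p + 1.31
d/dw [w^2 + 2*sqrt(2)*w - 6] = 2*w + 2*sqrt(2)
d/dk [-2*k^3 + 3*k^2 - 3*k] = -6*k^2 + 6*k - 3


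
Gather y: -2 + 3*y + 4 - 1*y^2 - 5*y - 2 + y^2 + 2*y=0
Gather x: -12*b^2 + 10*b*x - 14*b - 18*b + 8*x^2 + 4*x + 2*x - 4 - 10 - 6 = -12*b^2 - 32*b + 8*x^2 + x*(10*b + 6) - 20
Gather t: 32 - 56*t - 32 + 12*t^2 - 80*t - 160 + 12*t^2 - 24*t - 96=24*t^2 - 160*t - 256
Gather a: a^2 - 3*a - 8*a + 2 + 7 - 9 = a^2 - 11*a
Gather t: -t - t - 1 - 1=-2*t - 2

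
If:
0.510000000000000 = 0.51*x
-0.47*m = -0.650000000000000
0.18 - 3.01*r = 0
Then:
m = 1.38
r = 0.06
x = 1.00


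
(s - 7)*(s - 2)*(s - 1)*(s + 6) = s^4 - 4*s^3 - 37*s^2 + 124*s - 84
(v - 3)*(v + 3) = v^2 - 9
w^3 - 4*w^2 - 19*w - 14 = (w - 7)*(w + 1)*(w + 2)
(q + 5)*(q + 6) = q^2 + 11*q + 30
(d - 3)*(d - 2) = d^2 - 5*d + 6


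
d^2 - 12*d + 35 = (d - 7)*(d - 5)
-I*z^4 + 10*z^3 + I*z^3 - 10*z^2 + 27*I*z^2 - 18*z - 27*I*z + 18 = (z - 1)*(z + 3*I)*(z + 6*I)*(-I*z + 1)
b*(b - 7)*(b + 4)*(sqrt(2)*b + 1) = sqrt(2)*b^4 - 3*sqrt(2)*b^3 + b^3 - 28*sqrt(2)*b^2 - 3*b^2 - 28*b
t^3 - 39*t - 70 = (t - 7)*(t + 2)*(t + 5)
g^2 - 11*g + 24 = (g - 8)*(g - 3)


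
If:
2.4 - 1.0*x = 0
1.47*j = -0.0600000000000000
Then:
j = -0.04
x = 2.40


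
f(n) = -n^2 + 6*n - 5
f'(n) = 6 - 2*n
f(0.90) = -0.41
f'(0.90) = 4.20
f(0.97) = -0.12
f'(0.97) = 4.06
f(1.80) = 2.56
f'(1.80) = 2.40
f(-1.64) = -17.53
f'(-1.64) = 9.28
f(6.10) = -5.61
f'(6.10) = -6.20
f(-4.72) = -55.60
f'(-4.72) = 15.44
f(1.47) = 1.66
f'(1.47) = 3.06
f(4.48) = 1.81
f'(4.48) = -2.96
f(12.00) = -77.00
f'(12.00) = -18.00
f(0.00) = -5.00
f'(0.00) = 6.00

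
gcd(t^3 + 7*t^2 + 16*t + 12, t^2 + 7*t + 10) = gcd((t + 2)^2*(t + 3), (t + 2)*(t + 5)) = t + 2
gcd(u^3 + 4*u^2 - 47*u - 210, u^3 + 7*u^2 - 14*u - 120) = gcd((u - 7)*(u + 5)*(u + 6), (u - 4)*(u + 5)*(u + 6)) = u^2 + 11*u + 30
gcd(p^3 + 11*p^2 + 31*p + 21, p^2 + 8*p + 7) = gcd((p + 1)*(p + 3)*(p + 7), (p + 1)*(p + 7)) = p^2 + 8*p + 7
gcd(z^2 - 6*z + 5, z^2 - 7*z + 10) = z - 5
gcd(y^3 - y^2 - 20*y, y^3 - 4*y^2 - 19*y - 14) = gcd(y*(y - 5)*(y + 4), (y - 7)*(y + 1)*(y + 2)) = 1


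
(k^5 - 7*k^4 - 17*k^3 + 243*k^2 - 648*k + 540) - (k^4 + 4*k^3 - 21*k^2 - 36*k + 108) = k^5 - 8*k^4 - 21*k^3 + 264*k^2 - 612*k + 432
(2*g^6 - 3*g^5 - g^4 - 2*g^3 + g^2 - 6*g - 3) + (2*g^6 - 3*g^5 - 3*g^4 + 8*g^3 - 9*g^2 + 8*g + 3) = 4*g^6 - 6*g^5 - 4*g^4 + 6*g^3 - 8*g^2 + 2*g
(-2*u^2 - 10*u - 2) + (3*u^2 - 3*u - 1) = u^2 - 13*u - 3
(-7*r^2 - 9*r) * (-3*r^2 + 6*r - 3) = 21*r^4 - 15*r^3 - 33*r^2 + 27*r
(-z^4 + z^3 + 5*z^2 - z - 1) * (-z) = z^5 - z^4 - 5*z^3 + z^2 + z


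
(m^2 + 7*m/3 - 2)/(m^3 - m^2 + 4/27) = 9*(m + 3)/(9*m^2 - 3*m - 2)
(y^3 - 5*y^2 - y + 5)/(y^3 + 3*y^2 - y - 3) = (y - 5)/(y + 3)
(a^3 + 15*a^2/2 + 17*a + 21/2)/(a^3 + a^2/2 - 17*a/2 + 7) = (a^2 + 4*a + 3)/(a^2 - 3*a + 2)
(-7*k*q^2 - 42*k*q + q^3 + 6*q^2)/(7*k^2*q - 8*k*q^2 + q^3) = (q + 6)/(-k + q)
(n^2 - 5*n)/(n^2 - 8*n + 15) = n/(n - 3)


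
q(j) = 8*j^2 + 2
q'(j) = 16*j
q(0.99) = 9.84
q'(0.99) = 15.84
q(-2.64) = 57.76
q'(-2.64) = -42.24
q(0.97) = 9.53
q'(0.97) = 15.52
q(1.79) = 27.63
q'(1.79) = 28.64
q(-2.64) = 57.76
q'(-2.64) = -42.24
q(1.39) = 17.46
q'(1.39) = 22.24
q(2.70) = 60.32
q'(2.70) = 43.20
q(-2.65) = 58.18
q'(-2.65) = -42.40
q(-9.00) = 650.00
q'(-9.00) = -144.00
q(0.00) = 2.00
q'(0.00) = 0.00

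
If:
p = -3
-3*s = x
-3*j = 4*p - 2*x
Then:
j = 2*x/3 + 4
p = -3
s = -x/3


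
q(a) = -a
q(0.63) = -0.63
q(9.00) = -9.00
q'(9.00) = -1.00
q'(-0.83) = -1.00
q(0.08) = -0.08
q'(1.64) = -1.00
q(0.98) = -0.98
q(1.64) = -1.64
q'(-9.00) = -1.00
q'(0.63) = -1.00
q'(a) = -1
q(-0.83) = 0.83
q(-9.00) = 9.00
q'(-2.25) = -1.00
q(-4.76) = 4.76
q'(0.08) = -1.00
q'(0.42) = -1.00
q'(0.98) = -1.00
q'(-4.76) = -1.00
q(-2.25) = 2.25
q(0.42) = -0.42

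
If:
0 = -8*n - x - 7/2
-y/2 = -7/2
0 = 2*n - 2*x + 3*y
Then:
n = -14/9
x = 161/18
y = 7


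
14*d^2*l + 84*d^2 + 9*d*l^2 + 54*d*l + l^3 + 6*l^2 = (2*d + l)*(7*d + l)*(l + 6)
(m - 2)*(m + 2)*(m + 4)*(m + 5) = m^4 + 9*m^3 + 16*m^2 - 36*m - 80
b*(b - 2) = b^2 - 2*b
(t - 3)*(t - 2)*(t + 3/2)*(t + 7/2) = t^4 - 55*t^2/4 + 15*t/4 + 63/2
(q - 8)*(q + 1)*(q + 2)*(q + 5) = q^4 - 47*q^2 - 126*q - 80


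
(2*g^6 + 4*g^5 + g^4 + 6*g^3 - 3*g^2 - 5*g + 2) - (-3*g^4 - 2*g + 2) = 2*g^6 + 4*g^5 + 4*g^4 + 6*g^3 - 3*g^2 - 3*g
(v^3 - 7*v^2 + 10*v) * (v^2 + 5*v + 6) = v^5 - 2*v^4 - 19*v^3 + 8*v^2 + 60*v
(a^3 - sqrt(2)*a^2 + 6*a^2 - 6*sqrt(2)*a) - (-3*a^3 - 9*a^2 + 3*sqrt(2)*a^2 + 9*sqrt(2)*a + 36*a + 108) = 4*a^3 - 4*sqrt(2)*a^2 + 15*a^2 - 36*a - 15*sqrt(2)*a - 108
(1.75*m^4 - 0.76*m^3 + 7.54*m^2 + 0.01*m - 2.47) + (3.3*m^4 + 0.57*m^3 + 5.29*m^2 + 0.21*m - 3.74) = 5.05*m^4 - 0.19*m^3 + 12.83*m^2 + 0.22*m - 6.21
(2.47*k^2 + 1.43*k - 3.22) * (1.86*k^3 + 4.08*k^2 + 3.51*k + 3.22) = 4.5942*k^5 + 12.7374*k^4 + 8.5149*k^3 - 0.1649*k^2 - 6.6976*k - 10.3684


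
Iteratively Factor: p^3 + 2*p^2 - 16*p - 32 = (p + 4)*(p^2 - 2*p - 8) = (p + 2)*(p + 4)*(p - 4)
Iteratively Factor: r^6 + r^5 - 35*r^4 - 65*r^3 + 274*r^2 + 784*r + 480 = (r + 1)*(r^5 - 35*r^3 - 30*r^2 + 304*r + 480) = (r - 5)*(r + 1)*(r^4 + 5*r^3 - 10*r^2 - 80*r - 96) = (r - 5)*(r + 1)*(r + 3)*(r^3 + 2*r^2 - 16*r - 32) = (r - 5)*(r + 1)*(r + 3)*(r + 4)*(r^2 - 2*r - 8) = (r - 5)*(r - 4)*(r + 1)*(r + 3)*(r + 4)*(r + 2)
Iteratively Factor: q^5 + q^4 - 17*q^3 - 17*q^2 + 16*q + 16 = (q + 1)*(q^4 - 17*q^2 + 16) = (q + 1)*(q + 4)*(q^3 - 4*q^2 - q + 4) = (q + 1)^2*(q + 4)*(q^2 - 5*q + 4) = (q - 4)*(q + 1)^2*(q + 4)*(q - 1)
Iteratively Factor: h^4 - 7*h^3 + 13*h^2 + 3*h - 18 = (h + 1)*(h^3 - 8*h^2 + 21*h - 18) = (h - 2)*(h + 1)*(h^2 - 6*h + 9) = (h - 3)*(h - 2)*(h + 1)*(h - 3)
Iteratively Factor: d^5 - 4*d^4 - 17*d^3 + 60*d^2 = (d + 4)*(d^4 - 8*d^3 + 15*d^2) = d*(d + 4)*(d^3 - 8*d^2 + 15*d) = d*(d - 5)*(d + 4)*(d^2 - 3*d) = d*(d - 5)*(d - 3)*(d + 4)*(d)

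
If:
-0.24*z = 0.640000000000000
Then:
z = -2.67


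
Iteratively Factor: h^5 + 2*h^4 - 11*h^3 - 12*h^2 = (h + 4)*(h^4 - 2*h^3 - 3*h^2) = (h - 3)*(h + 4)*(h^3 + h^2) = (h - 3)*(h + 1)*(h + 4)*(h^2) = h*(h - 3)*(h + 1)*(h + 4)*(h)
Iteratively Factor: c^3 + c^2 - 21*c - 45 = (c - 5)*(c^2 + 6*c + 9) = (c - 5)*(c + 3)*(c + 3)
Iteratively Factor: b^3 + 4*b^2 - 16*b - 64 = (b + 4)*(b^2 - 16) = (b - 4)*(b + 4)*(b + 4)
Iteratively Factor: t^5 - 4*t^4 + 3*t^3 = (t)*(t^4 - 4*t^3 + 3*t^2) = t^2*(t^3 - 4*t^2 + 3*t) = t^3*(t^2 - 4*t + 3) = t^3*(t - 3)*(t - 1)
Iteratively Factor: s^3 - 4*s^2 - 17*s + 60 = (s - 3)*(s^2 - s - 20) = (s - 5)*(s - 3)*(s + 4)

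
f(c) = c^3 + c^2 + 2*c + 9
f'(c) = 3*c^2 + 2*c + 2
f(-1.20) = 6.31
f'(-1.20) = 3.92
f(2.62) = 39.09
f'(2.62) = 27.83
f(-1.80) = 2.81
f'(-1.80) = 8.12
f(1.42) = 16.72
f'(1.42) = 10.89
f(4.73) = 146.66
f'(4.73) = 78.58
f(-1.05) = 6.84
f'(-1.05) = 3.21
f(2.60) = 38.54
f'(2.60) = 27.48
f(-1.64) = 4.00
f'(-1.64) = 6.79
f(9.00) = 837.00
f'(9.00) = 263.00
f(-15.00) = -3171.00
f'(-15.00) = 647.00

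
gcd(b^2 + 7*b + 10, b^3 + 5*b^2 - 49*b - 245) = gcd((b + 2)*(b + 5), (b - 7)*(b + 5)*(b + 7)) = b + 5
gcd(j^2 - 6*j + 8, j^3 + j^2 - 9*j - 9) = 1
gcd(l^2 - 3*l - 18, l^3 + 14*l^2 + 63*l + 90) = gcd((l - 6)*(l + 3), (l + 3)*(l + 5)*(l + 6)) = l + 3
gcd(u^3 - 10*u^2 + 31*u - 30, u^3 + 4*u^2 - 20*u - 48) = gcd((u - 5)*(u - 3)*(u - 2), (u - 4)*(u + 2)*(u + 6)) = 1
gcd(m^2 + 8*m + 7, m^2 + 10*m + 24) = 1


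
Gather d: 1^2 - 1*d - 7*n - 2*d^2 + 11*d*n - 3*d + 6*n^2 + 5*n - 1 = -2*d^2 + d*(11*n - 4) + 6*n^2 - 2*n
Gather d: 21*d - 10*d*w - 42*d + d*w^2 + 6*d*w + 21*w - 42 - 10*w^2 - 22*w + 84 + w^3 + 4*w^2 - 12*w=d*(w^2 - 4*w - 21) + w^3 - 6*w^2 - 13*w + 42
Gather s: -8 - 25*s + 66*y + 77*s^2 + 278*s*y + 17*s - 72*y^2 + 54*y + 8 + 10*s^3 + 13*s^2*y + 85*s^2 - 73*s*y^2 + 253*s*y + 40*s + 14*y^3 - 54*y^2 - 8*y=10*s^3 + s^2*(13*y + 162) + s*(-73*y^2 + 531*y + 32) + 14*y^3 - 126*y^2 + 112*y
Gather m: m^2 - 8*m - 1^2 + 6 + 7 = m^2 - 8*m + 12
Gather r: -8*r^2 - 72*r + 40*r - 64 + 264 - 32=-8*r^2 - 32*r + 168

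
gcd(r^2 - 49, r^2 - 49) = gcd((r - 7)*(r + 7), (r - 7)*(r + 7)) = r^2 - 49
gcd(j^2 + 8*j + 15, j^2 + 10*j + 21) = j + 3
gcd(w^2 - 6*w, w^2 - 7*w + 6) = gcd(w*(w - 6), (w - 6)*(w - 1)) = w - 6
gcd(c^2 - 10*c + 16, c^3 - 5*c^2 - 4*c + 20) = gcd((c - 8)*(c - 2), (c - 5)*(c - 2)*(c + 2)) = c - 2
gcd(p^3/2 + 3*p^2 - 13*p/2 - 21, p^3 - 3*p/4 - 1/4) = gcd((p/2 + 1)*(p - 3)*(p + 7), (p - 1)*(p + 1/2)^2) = 1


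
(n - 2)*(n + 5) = n^2 + 3*n - 10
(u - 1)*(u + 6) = u^2 + 5*u - 6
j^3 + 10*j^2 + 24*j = j*(j + 4)*(j + 6)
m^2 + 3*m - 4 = (m - 1)*(m + 4)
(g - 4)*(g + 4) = g^2 - 16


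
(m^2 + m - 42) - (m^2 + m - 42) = 0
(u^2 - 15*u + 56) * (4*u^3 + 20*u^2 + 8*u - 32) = 4*u^5 - 40*u^4 - 68*u^3 + 968*u^2 + 928*u - 1792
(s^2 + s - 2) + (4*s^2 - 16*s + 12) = 5*s^2 - 15*s + 10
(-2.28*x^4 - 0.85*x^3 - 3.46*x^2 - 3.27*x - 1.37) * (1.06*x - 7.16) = -2.4168*x^5 + 15.4238*x^4 + 2.4184*x^3 + 21.3074*x^2 + 21.961*x + 9.8092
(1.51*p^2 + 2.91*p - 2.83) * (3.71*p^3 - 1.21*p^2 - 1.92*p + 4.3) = 5.6021*p^5 + 8.969*p^4 - 16.9196*p^3 + 4.3301*p^2 + 17.9466*p - 12.169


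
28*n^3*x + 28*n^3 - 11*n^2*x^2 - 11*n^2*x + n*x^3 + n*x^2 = (-7*n + x)*(-4*n + x)*(n*x + n)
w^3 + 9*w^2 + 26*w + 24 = (w + 2)*(w + 3)*(w + 4)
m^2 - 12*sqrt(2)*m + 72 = (m - 6*sqrt(2))^2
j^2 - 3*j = j*(j - 3)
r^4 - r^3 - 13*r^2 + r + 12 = (r - 4)*(r - 1)*(r + 1)*(r + 3)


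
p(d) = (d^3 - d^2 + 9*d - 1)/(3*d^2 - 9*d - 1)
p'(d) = (9 - 6*d)*(d^3 - d^2 + 9*d - 1)/(3*d^2 - 9*d - 1)^2 + (3*d^2 - 2*d + 9)/(3*d^2 - 9*d - 1)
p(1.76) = -2.28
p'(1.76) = -2.43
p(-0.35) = -1.71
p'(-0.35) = -3.56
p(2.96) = -31.59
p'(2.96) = -225.88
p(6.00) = 4.40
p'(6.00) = -0.26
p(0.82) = -0.98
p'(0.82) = -0.84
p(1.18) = -1.33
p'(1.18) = -1.11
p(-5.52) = -1.78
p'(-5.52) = 0.26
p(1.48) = -1.73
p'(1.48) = -1.60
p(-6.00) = -1.91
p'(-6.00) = 0.27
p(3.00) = -44.00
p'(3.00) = -426.00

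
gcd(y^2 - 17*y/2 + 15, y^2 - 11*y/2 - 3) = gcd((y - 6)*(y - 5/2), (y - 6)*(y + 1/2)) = y - 6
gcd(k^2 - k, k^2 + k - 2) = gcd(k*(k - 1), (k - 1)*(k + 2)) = k - 1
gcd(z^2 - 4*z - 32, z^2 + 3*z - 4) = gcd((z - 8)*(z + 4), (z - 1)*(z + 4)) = z + 4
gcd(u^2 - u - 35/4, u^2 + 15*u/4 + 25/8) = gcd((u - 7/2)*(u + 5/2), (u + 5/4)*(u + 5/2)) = u + 5/2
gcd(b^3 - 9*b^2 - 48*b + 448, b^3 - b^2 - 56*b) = b^2 - b - 56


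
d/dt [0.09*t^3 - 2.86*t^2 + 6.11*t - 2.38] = 0.27*t^2 - 5.72*t + 6.11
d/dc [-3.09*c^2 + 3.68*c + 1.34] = 3.68 - 6.18*c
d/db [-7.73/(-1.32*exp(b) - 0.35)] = -10.2036*exp(b)/(1.32*exp(b) + 0.35)^2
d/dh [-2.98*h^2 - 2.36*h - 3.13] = -5.96*h - 2.36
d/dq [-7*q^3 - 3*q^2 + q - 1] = -21*q^2 - 6*q + 1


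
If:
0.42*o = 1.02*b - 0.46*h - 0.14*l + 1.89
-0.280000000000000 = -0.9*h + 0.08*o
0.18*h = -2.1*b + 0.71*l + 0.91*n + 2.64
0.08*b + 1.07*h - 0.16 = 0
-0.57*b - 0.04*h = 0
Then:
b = -0.01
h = 0.15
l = 18.36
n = -17.22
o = -1.81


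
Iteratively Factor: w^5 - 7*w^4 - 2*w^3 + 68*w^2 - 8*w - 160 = (w - 2)*(w^4 - 5*w^3 - 12*w^2 + 44*w + 80) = (w - 2)*(w + 2)*(w^3 - 7*w^2 + 2*w + 40) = (w - 5)*(w - 2)*(w + 2)*(w^2 - 2*w - 8) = (w - 5)*(w - 4)*(w - 2)*(w + 2)*(w + 2)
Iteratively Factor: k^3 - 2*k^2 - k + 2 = (k + 1)*(k^2 - 3*k + 2) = (k - 1)*(k + 1)*(k - 2)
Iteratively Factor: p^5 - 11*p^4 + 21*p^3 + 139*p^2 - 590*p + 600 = (p - 5)*(p^4 - 6*p^3 - 9*p^2 + 94*p - 120) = (p - 5)*(p - 3)*(p^3 - 3*p^2 - 18*p + 40) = (p - 5)^2*(p - 3)*(p^2 + 2*p - 8) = (p - 5)^2*(p - 3)*(p - 2)*(p + 4)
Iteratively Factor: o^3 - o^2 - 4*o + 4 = (o - 1)*(o^2 - 4) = (o - 2)*(o - 1)*(o + 2)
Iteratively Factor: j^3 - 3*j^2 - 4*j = (j - 4)*(j^2 + j) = j*(j - 4)*(j + 1)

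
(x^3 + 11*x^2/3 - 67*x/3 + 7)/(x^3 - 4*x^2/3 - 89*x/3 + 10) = (x^2 + 4*x - 21)/(x^2 - x - 30)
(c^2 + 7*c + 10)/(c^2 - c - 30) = (c + 2)/(c - 6)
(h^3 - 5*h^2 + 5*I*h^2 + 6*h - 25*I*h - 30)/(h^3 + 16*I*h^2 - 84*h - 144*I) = (h^2 - h*(5 + I) + 5*I)/(h^2 + 10*I*h - 24)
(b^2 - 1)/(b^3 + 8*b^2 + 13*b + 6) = (b - 1)/(b^2 + 7*b + 6)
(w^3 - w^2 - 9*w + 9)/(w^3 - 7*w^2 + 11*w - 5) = (w^2 - 9)/(w^2 - 6*w + 5)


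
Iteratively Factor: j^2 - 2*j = (j)*(j - 2)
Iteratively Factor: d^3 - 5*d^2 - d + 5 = (d - 1)*(d^2 - 4*d - 5) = (d - 5)*(d - 1)*(d + 1)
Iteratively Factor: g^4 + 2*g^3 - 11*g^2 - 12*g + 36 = (g - 2)*(g^3 + 4*g^2 - 3*g - 18) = (g - 2)^2*(g^2 + 6*g + 9) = (g - 2)^2*(g + 3)*(g + 3)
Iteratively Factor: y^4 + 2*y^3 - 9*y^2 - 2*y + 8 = (y - 1)*(y^3 + 3*y^2 - 6*y - 8) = (y - 1)*(y + 1)*(y^2 + 2*y - 8) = (y - 2)*(y - 1)*(y + 1)*(y + 4)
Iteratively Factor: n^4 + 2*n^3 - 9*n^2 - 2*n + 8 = (n + 1)*(n^3 + n^2 - 10*n + 8) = (n - 2)*(n + 1)*(n^2 + 3*n - 4) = (n - 2)*(n + 1)*(n + 4)*(n - 1)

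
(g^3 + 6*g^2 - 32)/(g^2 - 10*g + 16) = (g^2 + 8*g + 16)/(g - 8)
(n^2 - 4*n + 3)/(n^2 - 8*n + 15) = (n - 1)/(n - 5)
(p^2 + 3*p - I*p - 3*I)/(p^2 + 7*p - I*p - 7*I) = (p + 3)/(p + 7)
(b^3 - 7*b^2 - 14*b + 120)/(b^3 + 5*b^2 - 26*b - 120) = (b - 6)/(b + 6)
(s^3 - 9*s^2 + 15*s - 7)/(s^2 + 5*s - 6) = (s^2 - 8*s + 7)/(s + 6)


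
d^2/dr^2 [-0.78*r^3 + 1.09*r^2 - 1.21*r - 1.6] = 2.18 - 4.68*r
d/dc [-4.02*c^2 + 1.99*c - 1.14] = 1.99 - 8.04*c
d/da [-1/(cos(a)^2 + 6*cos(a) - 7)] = -2*(cos(a) + 3)*sin(a)/(cos(a)^2 + 6*cos(a) - 7)^2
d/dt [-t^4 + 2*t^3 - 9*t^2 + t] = -4*t^3 + 6*t^2 - 18*t + 1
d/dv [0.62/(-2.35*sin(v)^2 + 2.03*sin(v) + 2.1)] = (2.914*sin(v) - 1.2586)*cos(v)/(-2.35*sin(v)^2 + 2.03*sin(v) + 2.1)^2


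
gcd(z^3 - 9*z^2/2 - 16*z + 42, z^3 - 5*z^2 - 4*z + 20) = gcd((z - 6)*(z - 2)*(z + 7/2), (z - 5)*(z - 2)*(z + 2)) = z - 2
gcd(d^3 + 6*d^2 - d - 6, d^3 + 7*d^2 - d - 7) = d^2 - 1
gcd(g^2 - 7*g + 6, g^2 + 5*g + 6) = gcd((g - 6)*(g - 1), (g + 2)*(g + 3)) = 1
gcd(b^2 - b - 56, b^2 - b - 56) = b^2 - b - 56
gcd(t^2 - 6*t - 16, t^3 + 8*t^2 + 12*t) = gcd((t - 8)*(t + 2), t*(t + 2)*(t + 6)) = t + 2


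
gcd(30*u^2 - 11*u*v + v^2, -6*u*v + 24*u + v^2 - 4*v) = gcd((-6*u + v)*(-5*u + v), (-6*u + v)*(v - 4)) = 6*u - v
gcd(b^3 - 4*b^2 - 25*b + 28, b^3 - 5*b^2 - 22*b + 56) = b^2 - 3*b - 28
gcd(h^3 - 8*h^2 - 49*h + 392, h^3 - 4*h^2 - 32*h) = h - 8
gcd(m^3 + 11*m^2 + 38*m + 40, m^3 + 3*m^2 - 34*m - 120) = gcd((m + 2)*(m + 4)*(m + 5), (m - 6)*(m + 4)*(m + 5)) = m^2 + 9*m + 20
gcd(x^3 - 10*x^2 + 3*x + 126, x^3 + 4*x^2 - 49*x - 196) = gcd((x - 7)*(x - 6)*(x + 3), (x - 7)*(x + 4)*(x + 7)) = x - 7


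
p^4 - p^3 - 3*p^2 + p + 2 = (p - 2)*(p - 1)*(p + 1)^2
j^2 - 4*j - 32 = (j - 8)*(j + 4)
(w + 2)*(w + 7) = w^2 + 9*w + 14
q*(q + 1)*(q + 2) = q^3 + 3*q^2 + 2*q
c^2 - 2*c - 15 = (c - 5)*(c + 3)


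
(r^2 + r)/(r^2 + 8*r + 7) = r/(r + 7)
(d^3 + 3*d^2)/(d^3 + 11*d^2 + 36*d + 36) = d^2/(d^2 + 8*d + 12)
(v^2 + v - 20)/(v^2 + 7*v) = (v^2 + v - 20)/(v*(v + 7))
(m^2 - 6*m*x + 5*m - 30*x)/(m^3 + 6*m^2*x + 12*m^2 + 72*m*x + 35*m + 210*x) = (m - 6*x)/(m^2 + 6*m*x + 7*m + 42*x)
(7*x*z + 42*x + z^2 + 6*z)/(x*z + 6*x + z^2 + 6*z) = (7*x + z)/(x + z)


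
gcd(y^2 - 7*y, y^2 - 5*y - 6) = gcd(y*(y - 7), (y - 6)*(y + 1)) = 1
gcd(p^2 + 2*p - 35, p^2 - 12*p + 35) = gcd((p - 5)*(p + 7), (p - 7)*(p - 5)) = p - 5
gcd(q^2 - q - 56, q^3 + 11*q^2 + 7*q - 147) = q + 7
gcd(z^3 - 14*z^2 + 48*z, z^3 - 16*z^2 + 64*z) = z^2 - 8*z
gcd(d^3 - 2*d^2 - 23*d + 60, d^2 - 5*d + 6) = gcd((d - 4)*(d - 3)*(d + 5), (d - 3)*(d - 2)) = d - 3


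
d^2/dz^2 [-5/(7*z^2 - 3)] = 210*(-7*z^2 - 1)/(7*z^2 - 3)^3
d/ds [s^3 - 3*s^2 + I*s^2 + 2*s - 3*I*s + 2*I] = 3*s^2 + 2*s*(-3 + I) + 2 - 3*I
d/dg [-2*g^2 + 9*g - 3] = 9 - 4*g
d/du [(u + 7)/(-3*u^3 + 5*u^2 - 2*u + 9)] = (-3*u^3 + 5*u^2 - 2*u + (u + 7)*(9*u^2 - 10*u + 2) + 9)/(3*u^3 - 5*u^2 + 2*u - 9)^2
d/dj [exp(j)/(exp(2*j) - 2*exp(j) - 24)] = (-exp(2*j) - 24)*exp(j)/(exp(4*j) - 4*exp(3*j) - 44*exp(2*j) + 96*exp(j) + 576)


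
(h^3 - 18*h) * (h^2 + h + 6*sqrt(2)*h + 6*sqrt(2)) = h^5 + h^4 + 6*sqrt(2)*h^4 - 18*h^3 + 6*sqrt(2)*h^3 - 108*sqrt(2)*h^2 - 18*h^2 - 108*sqrt(2)*h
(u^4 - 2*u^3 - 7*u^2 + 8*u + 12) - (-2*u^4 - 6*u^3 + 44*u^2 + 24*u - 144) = 3*u^4 + 4*u^3 - 51*u^2 - 16*u + 156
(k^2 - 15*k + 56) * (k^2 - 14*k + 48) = k^4 - 29*k^3 + 314*k^2 - 1504*k + 2688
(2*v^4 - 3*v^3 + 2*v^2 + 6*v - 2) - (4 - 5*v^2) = 2*v^4 - 3*v^3 + 7*v^2 + 6*v - 6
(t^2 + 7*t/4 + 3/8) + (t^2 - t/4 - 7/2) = 2*t^2 + 3*t/2 - 25/8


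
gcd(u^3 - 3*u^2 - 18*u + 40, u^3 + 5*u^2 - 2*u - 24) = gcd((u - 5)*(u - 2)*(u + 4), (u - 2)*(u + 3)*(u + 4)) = u^2 + 2*u - 8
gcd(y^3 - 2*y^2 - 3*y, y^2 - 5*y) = y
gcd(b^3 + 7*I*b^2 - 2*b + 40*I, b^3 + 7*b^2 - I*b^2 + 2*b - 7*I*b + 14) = b - 2*I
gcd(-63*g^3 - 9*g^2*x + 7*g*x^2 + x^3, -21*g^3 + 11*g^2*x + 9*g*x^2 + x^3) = 21*g^2 + 10*g*x + x^2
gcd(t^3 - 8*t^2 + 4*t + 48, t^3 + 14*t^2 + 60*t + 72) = t + 2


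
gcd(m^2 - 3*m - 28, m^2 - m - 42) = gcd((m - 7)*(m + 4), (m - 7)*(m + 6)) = m - 7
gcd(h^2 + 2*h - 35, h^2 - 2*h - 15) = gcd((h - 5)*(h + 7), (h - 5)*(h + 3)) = h - 5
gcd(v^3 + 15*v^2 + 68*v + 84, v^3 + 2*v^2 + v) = 1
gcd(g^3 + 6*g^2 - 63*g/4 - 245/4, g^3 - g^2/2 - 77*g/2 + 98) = g^2 + 7*g/2 - 49/2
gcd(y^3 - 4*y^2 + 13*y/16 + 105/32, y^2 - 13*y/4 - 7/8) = y - 7/2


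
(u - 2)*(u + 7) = u^2 + 5*u - 14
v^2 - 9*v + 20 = (v - 5)*(v - 4)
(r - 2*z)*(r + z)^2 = r^3 - 3*r*z^2 - 2*z^3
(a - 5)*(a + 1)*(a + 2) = a^3 - 2*a^2 - 13*a - 10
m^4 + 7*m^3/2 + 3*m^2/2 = m^2*(m + 1/2)*(m + 3)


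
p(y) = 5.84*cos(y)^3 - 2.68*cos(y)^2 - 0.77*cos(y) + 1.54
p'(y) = -17.52*sin(y)*cos(y)^2 + 5.36*sin(y)*cos(y) + 0.77*sin(y)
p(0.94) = 1.35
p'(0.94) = -1.75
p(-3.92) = -1.38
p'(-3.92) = -8.38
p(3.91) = -1.46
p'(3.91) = 8.44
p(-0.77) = 1.77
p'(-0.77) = 3.07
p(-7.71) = 1.39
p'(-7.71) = -1.17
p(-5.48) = 1.67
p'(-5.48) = -2.85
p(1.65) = 1.58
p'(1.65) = 0.24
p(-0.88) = 1.47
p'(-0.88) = 2.26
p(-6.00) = 3.50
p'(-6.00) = -2.86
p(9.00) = -4.40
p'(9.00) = -7.69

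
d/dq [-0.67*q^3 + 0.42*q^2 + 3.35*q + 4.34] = -2.01*q^2 + 0.84*q + 3.35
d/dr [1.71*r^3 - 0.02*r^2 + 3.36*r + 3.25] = 5.13*r^2 - 0.04*r + 3.36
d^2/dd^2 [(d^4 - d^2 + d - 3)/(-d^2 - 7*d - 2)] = 2*(-d^6 - 21*d^5 - 153*d^4 - 120*d^3 - 21*d^2 + 69*d + 159)/(d^6 + 21*d^5 + 153*d^4 + 427*d^3 + 306*d^2 + 84*d + 8)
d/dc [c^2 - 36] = 2*c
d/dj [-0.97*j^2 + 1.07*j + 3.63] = 1.07 - 1.94*j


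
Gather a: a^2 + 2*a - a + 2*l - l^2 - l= a^2 + a - l^2 + l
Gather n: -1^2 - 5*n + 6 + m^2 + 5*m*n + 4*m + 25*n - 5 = m^2 + 4*m + n*(5*m + 20)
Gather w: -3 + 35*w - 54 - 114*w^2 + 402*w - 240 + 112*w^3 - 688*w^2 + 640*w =112*w^3 - 802*w^2 + 1077*w - 297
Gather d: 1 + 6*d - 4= 6*d - 3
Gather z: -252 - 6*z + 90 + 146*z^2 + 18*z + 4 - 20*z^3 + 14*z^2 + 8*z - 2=-20*z^3 + 160*z^2 + 20*z - 160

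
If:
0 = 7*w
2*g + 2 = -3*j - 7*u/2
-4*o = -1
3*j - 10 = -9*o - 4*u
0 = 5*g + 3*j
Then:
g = -281/44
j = 1405/132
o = 1/4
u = -133/22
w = 0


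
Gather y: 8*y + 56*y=64*y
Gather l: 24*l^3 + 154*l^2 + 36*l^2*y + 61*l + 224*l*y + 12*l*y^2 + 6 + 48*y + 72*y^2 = 24*l^3 + l^2*(36*y + 154) + l*(12*y^2 + 224*y + 61) + 72*y^2 + 48*y + 6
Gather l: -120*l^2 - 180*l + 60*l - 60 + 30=-120*l^2 - 120*l - 30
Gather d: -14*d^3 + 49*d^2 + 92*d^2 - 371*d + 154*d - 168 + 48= -14*d^3 + 141*d^2 - 217*d - 120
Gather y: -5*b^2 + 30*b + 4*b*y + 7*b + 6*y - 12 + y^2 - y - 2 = -5*b^2 + 37*b + y^2 + y*(4*b + 5) - 14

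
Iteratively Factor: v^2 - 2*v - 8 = (v + 2)*(v - 4)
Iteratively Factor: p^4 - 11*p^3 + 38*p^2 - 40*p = (p - 4)*(p^3 - 7*p^2 + 10*p) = (p - 5)*(p - 4)*(p^2 - 2*p) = p*(p - 5)*(p - 4)*(p - 2)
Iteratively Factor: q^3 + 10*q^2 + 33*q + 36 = (q + 4)*(q^2 + 6*q + 9) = (q + 3)*(q + 4)*(q + 3)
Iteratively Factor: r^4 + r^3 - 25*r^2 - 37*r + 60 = (r + 4)*(r^3 - 3*r^2 - 13*r + 15) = (r - 1)*(r + 4)*(r^2 - 2*r - 15) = (r - 5)*(r - 1)*(r + 4)*(r + 3)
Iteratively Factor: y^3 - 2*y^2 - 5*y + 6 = (y + 2)*(y^2 - 4*y + 3) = (y - 1)*(y + 2)*(y - 3)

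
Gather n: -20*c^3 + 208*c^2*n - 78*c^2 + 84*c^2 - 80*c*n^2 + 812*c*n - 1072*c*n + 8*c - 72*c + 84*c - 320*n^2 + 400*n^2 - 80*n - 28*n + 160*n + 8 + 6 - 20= -20*c^3 + 6*c^2 + 20*c + n^2*(80 - 80*c) + n*(208*c^2 - 260*c + 52) - 6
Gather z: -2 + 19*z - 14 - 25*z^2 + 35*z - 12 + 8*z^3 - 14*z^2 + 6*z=8*z^3 - 39*z^2 + 60*z - 28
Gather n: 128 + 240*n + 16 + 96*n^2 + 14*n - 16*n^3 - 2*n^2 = -16*n^3 + 94*n^2 + 254*n + 144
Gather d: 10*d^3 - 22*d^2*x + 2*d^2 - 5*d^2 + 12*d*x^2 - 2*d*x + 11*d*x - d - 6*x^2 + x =10*d^3 + d^2*(-22*x - 3) + d*(12*x^2 + 9*x - 1) - 6*x^2 + x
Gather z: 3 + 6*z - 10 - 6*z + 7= 0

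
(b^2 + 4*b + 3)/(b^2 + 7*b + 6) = (b + 3)/(b + 6)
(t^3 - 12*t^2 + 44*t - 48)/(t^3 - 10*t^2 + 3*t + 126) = (t^2 - 6*t + 8)/(t^2 - 4*t - 21)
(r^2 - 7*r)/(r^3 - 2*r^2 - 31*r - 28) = r/(r^2 + 5*r + 4)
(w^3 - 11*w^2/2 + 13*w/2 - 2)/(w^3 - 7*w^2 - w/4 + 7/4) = 2*(w^2 - 5*w + 4)/(2*w^2 - 13*w - 7)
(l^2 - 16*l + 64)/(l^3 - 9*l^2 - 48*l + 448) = 1/(l + 7)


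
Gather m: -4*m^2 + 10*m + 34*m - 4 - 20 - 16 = -4*m^2 + 44*m - 40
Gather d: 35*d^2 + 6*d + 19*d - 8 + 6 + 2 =35*d^2 + 25*d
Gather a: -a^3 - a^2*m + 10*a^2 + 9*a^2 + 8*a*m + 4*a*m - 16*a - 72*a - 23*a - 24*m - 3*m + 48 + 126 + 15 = -a^3 + a^2*(19 - m) + a*(12*m - 111) - 27*m + 189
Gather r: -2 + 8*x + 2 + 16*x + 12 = 24*x + 12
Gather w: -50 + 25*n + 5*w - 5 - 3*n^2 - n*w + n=-3*n^2 + 26*n + w*(5 - n) - 55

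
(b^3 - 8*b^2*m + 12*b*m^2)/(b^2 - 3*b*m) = (b^2 - 8*b*m + 12*m^2)/(b - 3*m)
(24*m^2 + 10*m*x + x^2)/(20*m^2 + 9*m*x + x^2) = (6*m + x)/(5*m + x)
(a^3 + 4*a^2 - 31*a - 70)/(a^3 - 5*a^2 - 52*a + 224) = (a^2 - 3*a - 10)/(a^2 - 12*a + 32)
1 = 1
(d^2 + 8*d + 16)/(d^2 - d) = (d^2 + 8*d + 16)/(d*(d - 1))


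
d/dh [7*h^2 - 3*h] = 14*h - 3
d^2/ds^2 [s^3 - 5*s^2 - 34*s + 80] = 6*s - 10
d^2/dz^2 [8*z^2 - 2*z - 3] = 16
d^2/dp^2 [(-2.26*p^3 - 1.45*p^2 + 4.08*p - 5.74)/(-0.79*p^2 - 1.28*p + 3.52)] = (3.5527136788005e-15*p^5 - 3.5527136788005e-15*p^4 + 11.949648*p^3 - 15.408972*p^2 + 134.765568*p + 49.89888)/(0.493039*p^6 + 2.396544*p^5 - 2.707488*p^4 - 19.259392*p^3 + 12.063744*p^2 + 47.579136*p - 43.614208)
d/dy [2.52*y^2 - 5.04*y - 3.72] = 5.04*y - 5.04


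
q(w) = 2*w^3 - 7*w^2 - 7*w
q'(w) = 6*w^2 - 14*w - 7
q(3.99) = -12.33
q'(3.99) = 32.66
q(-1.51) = -12.28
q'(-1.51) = 27.82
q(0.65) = -6.96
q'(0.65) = -13.56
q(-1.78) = -21.00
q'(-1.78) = 36.93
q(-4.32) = -261.64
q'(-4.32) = 165.45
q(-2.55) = -60.83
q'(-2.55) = 67.72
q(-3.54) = -151.66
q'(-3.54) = 117.75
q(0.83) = -9.49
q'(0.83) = -14.49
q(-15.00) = -8220.00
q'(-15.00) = 1553.00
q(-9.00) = -1962.00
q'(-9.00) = 605.00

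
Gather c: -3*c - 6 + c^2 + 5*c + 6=c^2 + 2*c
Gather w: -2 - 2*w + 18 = 16 - 2*w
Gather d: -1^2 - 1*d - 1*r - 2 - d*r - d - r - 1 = d*(-r - 2) - 2*r - 4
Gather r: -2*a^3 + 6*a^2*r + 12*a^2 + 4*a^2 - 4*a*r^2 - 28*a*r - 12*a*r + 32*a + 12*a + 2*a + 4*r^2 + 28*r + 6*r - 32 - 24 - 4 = -2*a^3 + 16*a^2 + 46*a + r^2*(4 - 4*a) + r*(6*a^2 - 40*a + 34) - 60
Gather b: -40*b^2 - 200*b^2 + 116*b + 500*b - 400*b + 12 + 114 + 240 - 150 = -240*b^2 + 216*b + 216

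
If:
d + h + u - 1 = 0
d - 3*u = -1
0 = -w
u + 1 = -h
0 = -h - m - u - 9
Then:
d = 2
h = -2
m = -8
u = 1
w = 0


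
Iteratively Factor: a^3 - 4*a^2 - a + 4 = (a - 4)*(a^2 - 1) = (a - 4)*(a + 1)*(a - 1)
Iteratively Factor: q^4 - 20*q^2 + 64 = (q - 2)*(q^3 + 2*q^2 - 16*q - 32) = (q - 2)*(q + 2)*(q^2 - 16) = (q - 2)*(q + 2)*(q + 4)*(q - 4)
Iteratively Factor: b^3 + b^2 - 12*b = (b - 3)*(b^2 + 4*b) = b*(b - 3)*(b + 4)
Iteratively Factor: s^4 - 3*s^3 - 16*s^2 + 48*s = (s)*(s^3 - 3*s^2 - 16*s + 48) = s*(s - 4)*(s^2 + s - 12) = s*(s - 4)*(s - 3)*(s + 4)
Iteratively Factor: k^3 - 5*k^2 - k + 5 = (k - 5)*(k^2 - 1) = (k - 5)*(k - 1)*(k + 1)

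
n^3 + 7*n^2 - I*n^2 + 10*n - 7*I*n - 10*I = (n + 2)*(n + 5)*(n - I)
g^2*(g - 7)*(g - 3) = g^4 - 10*g^3 + 21*g^2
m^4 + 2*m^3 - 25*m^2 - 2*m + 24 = (m - 4)*(m - 1)*(m + 1)*(m + 6)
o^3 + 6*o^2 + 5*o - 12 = (o - 1)*(o + 3)*(o + 4)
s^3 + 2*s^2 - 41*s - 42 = (s - 6)*(s + 1)*(s + 7)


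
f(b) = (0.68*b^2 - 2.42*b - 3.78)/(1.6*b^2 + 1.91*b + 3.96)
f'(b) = (-3.2*b - 1.91)*(0.68*b^2 - 2.42*b - 3.78)/(1.6*b^2 + 1.91*b + 3.96)^2 + (1.36*b - 2.42)/(1.6*b^2 + 1.91*b + 3.96) = (5.1708*b^2 + 17.4816*b - 2.3634)/(2.56*b^4 + 6.112*b^3 + 16.3201*b^2 + 15.1272*b + 15.6816)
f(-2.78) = 0.74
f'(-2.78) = -0.09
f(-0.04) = -0.95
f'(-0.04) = -0.20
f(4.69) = -0.00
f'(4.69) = 0.08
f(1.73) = -0.49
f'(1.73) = 0.30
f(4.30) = -0.04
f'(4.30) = 0.10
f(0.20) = -0.96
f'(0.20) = 0.07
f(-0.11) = -0.93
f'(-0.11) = -0.30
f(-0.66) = -0.56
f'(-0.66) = -1.01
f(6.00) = 0.08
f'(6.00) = 0.05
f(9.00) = 0.20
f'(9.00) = 0.03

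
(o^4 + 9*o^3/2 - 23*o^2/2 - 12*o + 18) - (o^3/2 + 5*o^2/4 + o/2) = o^4 + 4*o^3 - 51*o^2/4 - 25*o/2 + 18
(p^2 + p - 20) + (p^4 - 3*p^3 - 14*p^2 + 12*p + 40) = p^4 - 3*p^3 - 13*p^2 + 13*p + 20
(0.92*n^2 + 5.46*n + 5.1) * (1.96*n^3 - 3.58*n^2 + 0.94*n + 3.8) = 1.8032*n^5 + 7.408*n^4 - 8.686*n^3 - 9.6296*n^2 + 25.542*n + 19.38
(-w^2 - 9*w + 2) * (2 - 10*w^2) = 10*w^4 + 90*w^3 - 22*w^2 - 18*w + 4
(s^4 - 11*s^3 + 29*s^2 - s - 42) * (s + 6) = s^5 - 5*s^4 - 37*s^3 + 173*s^2 - 48*s - 252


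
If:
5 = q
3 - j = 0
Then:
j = 3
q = 5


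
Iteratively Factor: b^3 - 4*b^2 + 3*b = (b - 1)*(b^2 - 3*b) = b*(b - 1)*(b - 3)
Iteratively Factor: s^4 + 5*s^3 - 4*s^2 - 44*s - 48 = (s + 2)*(s^3 + 3*s^2 - 10*s - 24) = (s - 3)*(s + 2)*(s^2 + 6*s + 8) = (s - 3)*(s + 2)^2*(s + 4)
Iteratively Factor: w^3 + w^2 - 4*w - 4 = (w - 2)*(w^2 + 3*w + 2) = (w - 2)*(w + 1)*(w + 2)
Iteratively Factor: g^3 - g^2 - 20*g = (g + 4)*(g^2 - 5*g) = g*(g + 4)*(g - 5)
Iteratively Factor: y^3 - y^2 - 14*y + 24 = (y + 4)*(y^2 - 5*y + 6) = (y - 3)*(y + 4)*(y - 2)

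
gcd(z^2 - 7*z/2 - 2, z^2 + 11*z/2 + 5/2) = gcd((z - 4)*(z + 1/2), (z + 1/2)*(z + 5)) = z + 1/2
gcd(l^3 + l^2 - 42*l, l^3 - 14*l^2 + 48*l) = l^2 - 6*l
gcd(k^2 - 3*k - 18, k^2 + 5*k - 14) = 1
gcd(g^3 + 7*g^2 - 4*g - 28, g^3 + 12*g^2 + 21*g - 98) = g^2 + 5*g - 14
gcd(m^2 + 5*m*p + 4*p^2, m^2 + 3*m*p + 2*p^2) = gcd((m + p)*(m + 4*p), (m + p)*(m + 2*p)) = m + p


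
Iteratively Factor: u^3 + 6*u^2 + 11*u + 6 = (u + 1)*(u^2 + 5*u + 6) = (u + 1)*(u + 3)*(u + 2)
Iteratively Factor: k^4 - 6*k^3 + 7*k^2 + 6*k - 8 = (k - 2)*(k^3 - 4*k^2 - k + 4) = (k - 4)*(k - 2)*(k^2 - 1) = (k - 4)*(k - 2)*(k - 1)*(k + 1)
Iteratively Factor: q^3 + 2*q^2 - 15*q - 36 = (q + 3)*(q^2 - q - 12) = (q + 3)^2*(q - 4)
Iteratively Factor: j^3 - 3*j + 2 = (j + 2)*(j^2 - 2*j + 1) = (j - 1)*(j + 2)*(j - 1)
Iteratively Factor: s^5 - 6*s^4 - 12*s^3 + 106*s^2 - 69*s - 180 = (s + 4)*(s^4 - 10*s^3 + 28*s^2 - 6*s - 45) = (s - 5)*(s + 4)*(s^3 - 5*s^2 + 3*s + 9) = (s - 5)*(s + 1)*(s + 4)*(s^2 - 6*s + 9) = (s - 5)*(s - 3)*(s + 1)*(s + 4)*(s - 3)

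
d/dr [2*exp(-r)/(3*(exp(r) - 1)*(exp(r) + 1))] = 2*(1 - 3*exp(2*r))*exp(-r)/(3*(exp(4*r) - 2*exp(2*r) + 1))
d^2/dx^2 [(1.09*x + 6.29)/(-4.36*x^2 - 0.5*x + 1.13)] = (-(1.09*x + 6.29)*(8.72*x + 0.5)*(17.44*x + 1.0) + (28.5144*x + 55.9388)*(4.36*x^2 + 0.5*x - 1.13))/(4.36*x^2 + 0.5*x - 1.13)^3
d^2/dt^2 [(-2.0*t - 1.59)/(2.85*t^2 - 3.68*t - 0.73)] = ((2.0*t + 1.59)*(5.7*t - 3.68)*(11.4*t - 7.36) + (34.2*t - 5.657)*(-2.85*t^2 + 3.68*t + 0.73))/(-2.85*t^2 + 3.68*t + 0.73)^3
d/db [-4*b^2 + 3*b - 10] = 3 - 8*b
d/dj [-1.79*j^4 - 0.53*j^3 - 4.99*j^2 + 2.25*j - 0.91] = -7.16*j^3 - 1.59*j^2 - 9.98*j + 2.25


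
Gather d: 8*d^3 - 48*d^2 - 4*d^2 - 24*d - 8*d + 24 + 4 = 8*d^3 - 52*d^2 - 32*d + 28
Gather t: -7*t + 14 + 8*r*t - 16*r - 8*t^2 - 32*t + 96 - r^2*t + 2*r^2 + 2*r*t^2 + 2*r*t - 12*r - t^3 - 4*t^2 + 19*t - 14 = 2*r^2 - 28*r - t^3 + t^2*(2*r - 12) + t*(-r^2 + 10*r - 20) + 96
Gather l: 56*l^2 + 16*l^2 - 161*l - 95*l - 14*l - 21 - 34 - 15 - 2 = 72*l^2 - 270*l - 72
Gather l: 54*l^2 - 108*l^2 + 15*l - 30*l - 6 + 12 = -54*l^2 - 15*l + 6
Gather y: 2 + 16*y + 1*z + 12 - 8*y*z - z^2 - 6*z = y*(16 - 8*z) - z^2 - 5*z + 14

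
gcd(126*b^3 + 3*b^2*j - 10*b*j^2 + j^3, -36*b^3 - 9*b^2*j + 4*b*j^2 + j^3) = 3*b + j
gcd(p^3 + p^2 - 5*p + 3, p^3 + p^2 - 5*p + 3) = p^3 + p^2 - 5*p + 3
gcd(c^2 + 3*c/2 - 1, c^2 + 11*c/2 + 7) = c + 2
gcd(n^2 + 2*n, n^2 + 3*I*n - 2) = 1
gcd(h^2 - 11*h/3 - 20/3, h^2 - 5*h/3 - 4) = h + 4/3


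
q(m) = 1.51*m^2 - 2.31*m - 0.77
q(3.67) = 11.09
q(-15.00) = 373.63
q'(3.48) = 8.20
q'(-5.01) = -17.44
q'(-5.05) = -17.56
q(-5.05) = 49.40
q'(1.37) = 1.83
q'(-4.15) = -14.84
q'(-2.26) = -9.14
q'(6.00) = 15.81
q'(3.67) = 8.77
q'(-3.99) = -14.36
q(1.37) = -1.10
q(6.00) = 39.73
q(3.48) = 9.48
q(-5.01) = 48.70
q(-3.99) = 32.49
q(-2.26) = 12.16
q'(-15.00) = -47.61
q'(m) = 3.02*m - 2.31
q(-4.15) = 34.82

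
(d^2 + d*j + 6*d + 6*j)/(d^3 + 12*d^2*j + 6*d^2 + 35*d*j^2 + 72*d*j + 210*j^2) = (d + j)/(d^2 + 12*d*j + 35*j^2)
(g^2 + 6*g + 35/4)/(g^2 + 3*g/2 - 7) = (g + 5/2)/(g - 2)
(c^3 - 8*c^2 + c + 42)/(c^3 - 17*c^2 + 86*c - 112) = (c^2 - c - 6)/(c^2 - 10*c + 16)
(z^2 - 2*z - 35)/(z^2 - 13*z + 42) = (z + 5)/(z - 6)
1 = 1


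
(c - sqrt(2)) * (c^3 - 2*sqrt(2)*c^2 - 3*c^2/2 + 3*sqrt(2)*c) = c^4 - 3*sqrt(2)*c^3 - 3*c^3/2 + 4*c^2 + 9*sqrt(2)*c^2/2 - 6*c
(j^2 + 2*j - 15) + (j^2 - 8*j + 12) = 2*j^2 - 6*j - 3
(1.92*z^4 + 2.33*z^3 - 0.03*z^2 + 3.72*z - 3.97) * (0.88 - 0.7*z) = -1.344*z^5 + 0.0586*z^4 + 2.0714*z^3 - 2.6304*z^2 + 6.0526*z - 3.4936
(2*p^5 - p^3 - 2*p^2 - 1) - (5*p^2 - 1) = 2*p^5 - p^3 - 7*p^2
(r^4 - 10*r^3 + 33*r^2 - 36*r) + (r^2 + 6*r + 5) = r^4 - 10*r^3 + 34*r^2 - 30*r + 5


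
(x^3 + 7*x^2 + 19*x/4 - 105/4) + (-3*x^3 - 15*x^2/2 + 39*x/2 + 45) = -2*x^3 - x^2/2 + 97*x/4 + 75/4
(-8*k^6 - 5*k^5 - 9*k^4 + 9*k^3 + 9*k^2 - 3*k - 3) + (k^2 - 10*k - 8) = -8*k^6 - 5*k^5 - 9*k^4 + 9*k^3 + 10*k^2 - 13*k - 11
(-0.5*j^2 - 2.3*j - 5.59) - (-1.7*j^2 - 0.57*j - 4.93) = 1.2*j^2 - 1.73*j - 0.66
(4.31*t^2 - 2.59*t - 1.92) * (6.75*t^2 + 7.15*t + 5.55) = 29.0925*t^4 + 13.334*t^3 - 7.558*t^2 - 28.1025*t - 10.656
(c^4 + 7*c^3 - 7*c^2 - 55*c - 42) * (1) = c^4 + 7*c^3 - 7*c^2 - 55*c - 42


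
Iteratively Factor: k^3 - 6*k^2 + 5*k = (k)*(k^2 - 6*k + 5) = k*(k - 5)*(k - 1)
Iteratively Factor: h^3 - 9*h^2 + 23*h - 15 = (h - 3)*(h^2 - 6*h + 5) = (h - 5)*(h - 3)*(h - 1)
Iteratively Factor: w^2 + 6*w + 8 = (w + 2)*(w + 4)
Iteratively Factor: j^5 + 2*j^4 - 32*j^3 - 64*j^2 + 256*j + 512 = (j - 4)*(j^4 + 6*j^3 - 8*j^2 - 96*j - 128) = (j - 4)*(j + 4)*(j^3 + 2*j^2 - 16*j - 32) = (j - 4)*(j + 2)*(j + 4)*(j^2 - 16) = (j - 4)*(j + 2)*(j + 4)^2*(j - 4)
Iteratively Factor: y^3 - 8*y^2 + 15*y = (y - 5)*(y^2 - 3*y) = y*(y - 5)*(y - 3)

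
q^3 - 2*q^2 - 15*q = q*(q - 5)*(q + 3)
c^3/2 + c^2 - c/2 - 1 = (c/2 + 1)*(c - 1)*(c + 1)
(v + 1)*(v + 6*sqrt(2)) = v^2 + v + 6*sqrt(2)*v + 6*sqrt(2)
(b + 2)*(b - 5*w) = b^2 - 5*b*w + 2*b - 10*w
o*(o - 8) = o^2 - 8*o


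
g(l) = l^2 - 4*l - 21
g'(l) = 2*l - 4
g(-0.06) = -20.76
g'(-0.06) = -4.12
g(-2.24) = -7.02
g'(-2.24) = -8.48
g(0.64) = -23.15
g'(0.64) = -2.72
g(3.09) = -23.81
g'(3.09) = 2.18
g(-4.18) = 13.19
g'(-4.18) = -12.36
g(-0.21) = -20.12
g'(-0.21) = -4.42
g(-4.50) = 17.25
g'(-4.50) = -13.00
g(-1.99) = -9.08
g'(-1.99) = -7.98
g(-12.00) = 171.00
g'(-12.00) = -28.00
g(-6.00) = 39.00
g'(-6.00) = -16.00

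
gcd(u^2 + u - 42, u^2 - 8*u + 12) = u - 6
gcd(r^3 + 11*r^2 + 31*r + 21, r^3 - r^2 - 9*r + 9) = r + 3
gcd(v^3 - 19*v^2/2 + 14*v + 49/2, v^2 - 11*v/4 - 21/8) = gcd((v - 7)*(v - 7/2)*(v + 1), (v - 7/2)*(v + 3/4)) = v - 7/2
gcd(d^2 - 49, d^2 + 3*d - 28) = d + 7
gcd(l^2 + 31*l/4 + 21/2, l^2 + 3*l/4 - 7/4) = l + 7/4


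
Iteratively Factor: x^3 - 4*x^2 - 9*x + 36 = (x + 3)*(x^2 - 7*x + 12) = (x - 4)*(x + 3)*(x - 3)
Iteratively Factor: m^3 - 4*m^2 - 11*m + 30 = (m - 5)*(m^2 + m - 6) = (m - 5)*(m - 2)*(m + 3)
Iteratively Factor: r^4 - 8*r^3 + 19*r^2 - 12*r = (r - 1)*(r^3 - 7*r^2 + 12*r) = (r - 3)*(r - 1)*(r^2 - 4*r) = (r - 4)*(r - 3)*(r - 1)*(r)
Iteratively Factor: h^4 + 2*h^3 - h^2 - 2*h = (h - 1)*(h^3 + 3*h^2 + 2*h) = (h - 1)*(h + 2)*(h^2 + h) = (h - 1)*(h + 1)*(h + 2)*(h)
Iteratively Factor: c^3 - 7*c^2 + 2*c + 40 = (c - 4)*(c^2 - 3*c - 10) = (c - 4)*(c + 2)*(c - 5)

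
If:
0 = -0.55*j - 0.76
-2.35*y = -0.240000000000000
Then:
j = -1.38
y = 0.10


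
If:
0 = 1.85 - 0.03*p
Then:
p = 61.67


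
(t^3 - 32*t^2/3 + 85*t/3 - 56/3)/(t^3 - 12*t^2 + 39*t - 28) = (t - 8/3)/(t - 4)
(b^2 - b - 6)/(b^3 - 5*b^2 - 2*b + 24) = 1/(b - 4)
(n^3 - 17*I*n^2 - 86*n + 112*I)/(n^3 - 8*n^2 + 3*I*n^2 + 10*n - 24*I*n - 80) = (n^2 - 15*I*n - 56)/(n^2 + n*(-8 + 5*I) - 40*I)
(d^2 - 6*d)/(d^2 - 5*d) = (d - 6)/(d - 5)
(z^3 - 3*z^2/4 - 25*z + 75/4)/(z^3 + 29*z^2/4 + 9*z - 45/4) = (z - 5)/(z + 3)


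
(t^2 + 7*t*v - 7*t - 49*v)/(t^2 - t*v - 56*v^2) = (t - 7)/(t - 8*v)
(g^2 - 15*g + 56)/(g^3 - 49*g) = (g - 8)/(g*(g + 7))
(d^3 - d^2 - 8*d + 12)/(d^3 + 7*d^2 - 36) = (d - 2)/(d + 6)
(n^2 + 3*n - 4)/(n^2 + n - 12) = (n - 1)/(n - 3)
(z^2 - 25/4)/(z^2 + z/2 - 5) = (z - 5/2)/(z - 2)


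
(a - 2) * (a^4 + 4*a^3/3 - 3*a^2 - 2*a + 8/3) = a^5 - 2*a^4/3 - 17*a^3/3 + 4*a^2 + 20*a/3 - 16/3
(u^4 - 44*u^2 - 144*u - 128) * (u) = u^5 - 44*u^3 - 144*u^2 - 128*u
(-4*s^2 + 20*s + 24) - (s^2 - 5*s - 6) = -5*s^2 + 25*s + 30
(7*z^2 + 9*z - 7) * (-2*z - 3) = -14*z^3 - 39*z^2 - 13*z + 21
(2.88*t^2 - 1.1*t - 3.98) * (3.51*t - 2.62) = 10.1088*t^3 - 11.4066*t^2 - 11.0878*t + 10.4276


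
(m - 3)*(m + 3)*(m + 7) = m^3 + 7*m^2 - 9*m - 63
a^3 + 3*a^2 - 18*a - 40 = (a - 4)*(a + 2)*(a + 5)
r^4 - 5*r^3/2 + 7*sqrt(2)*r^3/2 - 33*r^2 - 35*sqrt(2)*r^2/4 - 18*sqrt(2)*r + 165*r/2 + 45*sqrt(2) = (r - 5/2)*(r - 3*sqrt(2))*(r + sqrt(2)/2)*(r + 6*sqrt(2))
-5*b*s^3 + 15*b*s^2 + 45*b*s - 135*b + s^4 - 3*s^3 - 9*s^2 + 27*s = (-5*b + s)*(s - 3)^2*(s + 3)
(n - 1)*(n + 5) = n^2 + 4*n - 5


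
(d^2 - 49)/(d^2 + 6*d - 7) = (d - 7)/(d - 1)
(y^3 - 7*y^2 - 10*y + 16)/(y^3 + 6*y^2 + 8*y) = (y^2 - 9*y + 8)/(y*(y + 4))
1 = 1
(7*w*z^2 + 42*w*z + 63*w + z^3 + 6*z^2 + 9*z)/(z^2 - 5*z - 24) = (7*w*z + 21*w + z^2 + 3*z)/(z - 8)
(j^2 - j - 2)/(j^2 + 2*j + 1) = (j - 2)/(j + 1)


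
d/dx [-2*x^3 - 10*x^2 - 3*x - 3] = -6*x^2 - 20*x - 3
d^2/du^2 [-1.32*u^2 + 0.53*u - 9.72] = -2.64000000000000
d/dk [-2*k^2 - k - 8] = -4*k - 1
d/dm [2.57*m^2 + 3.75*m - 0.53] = 5.14*m + 3.75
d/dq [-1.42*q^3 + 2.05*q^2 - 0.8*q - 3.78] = -4.26*q^2 + 4.1*q - 0.8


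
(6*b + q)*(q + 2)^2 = 6*b*q^2 + 24*b*q + 24*b + q^3 + 4*q^2 + 4*q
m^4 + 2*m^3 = m^3*(m + 2)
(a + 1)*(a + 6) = a^2 + 7*a + 6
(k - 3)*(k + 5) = k^2 + 2*k - 15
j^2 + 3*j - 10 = (j - 2)*(j + 5)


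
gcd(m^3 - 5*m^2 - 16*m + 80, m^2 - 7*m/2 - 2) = m - 4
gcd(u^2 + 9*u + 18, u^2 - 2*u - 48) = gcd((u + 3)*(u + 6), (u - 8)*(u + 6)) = u + 6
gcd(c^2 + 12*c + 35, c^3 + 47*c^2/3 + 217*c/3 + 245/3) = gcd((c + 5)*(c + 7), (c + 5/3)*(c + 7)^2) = c + 7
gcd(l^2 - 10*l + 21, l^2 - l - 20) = 1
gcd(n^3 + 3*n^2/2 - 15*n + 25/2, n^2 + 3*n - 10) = n + 5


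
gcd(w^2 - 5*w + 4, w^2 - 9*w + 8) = w - 1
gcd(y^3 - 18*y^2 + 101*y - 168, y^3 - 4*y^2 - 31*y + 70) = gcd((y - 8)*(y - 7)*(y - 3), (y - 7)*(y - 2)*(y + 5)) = y - 7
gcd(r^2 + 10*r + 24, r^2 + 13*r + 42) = r + 6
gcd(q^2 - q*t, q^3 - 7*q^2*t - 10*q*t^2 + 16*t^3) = q - t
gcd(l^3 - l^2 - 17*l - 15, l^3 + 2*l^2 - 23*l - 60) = l^2 - 2*l - 15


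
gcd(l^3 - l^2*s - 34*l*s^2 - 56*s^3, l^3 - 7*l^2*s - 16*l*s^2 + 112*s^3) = -l^2 + 3*l*s + 28*s^2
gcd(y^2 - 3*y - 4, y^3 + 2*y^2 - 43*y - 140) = 1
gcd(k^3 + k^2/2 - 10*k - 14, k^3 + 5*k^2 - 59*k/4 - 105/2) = k - 7/2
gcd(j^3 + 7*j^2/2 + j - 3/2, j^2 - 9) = j + 3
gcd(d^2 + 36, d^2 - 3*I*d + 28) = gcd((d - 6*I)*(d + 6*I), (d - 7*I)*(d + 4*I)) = 1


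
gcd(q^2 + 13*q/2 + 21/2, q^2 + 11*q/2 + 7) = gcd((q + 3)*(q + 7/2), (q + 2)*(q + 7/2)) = q + 7/2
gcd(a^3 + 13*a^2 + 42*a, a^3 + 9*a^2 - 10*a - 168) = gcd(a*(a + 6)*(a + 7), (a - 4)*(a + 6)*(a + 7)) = a^2 + 13*a + 42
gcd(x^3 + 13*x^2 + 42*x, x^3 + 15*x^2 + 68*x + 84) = x^2 + 13*x + 42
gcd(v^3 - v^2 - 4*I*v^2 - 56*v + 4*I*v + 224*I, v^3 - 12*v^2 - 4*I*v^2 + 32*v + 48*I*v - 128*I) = v^2 + v*(-8 - 4*I) + 32*I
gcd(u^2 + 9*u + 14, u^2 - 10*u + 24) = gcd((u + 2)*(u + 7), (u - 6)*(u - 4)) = 1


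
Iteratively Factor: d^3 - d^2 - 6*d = (d - 3)*(d^2 + 2*d) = (d - 3)*(d + 2)*(d)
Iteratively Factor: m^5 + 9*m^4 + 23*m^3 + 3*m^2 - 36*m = (m + 4)*(m^4 + 5*m^3 + 3*m^2 - 9*m) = (m + 3)*(m + 4)*(m^3 + 2*m^2 - 3*m) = (m + 3)^2*(m + 4)*(m^2 - m) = m*(m + 3)^2*(m + 4)*(m - 1)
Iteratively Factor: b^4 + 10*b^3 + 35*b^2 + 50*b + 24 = (b + 4)*(b^3 + 6*b^2 + 11*b + 6) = (b + 2)*(b + 4)*(b^2 + 4*b + 3) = (b + 1)*(b + 2)*(b + 4)*(b + 3)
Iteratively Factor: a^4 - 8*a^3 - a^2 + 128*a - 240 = (a - 4)*(a^3 - 4*a^2 - 17*a + 60) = (a - 5)*(a - 4)*(a^2 + a - 12) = (a - 5)*(a - 4)*(a - 3)*(a + 4)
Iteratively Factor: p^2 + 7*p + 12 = (p + 4)*(p + 3)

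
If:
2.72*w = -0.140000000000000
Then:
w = -0.05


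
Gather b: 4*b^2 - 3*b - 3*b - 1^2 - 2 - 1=4*b^2 - 6*b - 4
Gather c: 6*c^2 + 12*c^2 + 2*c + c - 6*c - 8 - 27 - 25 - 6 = 18*c^2 - 3*c - 66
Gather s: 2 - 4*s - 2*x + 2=-4*s - 2*x + 4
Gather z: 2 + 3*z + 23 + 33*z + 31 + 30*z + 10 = 66*z + 66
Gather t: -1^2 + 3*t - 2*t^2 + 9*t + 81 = -2*t^2 + 12*t + 80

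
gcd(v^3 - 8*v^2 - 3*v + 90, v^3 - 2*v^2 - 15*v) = v^2 - 2*v - 15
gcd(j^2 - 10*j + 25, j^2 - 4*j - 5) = j - 5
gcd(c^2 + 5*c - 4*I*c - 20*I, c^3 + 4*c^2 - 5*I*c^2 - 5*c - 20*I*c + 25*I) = c + 5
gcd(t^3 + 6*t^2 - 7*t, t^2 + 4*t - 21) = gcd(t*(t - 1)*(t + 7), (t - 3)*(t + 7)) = t + 7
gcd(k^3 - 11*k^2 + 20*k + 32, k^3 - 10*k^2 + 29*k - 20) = k - 4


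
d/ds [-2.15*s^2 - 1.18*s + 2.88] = -4.3*s - 1.18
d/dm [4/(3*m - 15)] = -4/(3*(m - 5)^2)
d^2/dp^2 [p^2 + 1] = 2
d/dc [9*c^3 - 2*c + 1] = 27*c^2 - 2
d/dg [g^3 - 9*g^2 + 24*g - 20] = 3*g^2 - 18*g + 24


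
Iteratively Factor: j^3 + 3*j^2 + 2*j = (j)*(j^2 + 3*j + 2) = j*(j + 1)*(j + 2)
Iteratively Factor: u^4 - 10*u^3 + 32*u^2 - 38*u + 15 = (u - 1)*(u^3 - 9*u^2 + 23*u - 15) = (u - 3)*(u - 1)*(u^2 - 6*u + 5) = (u - 5)*(u - 3)*(u - 1)*(u - 1)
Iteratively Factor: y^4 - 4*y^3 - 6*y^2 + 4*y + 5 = (y - 5)*(y^3 + y^2 - y - 1) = (y - 5)*(y + 1)*(y^2 - 1) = (y - 5)*(y - 1)*(y + 1)*(y + 1)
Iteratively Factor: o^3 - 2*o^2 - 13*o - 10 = (o + 1)*(o^2 - 3*o - 10) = (o - 5)*(o + 1)*(o + 2)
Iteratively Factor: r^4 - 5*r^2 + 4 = (r + 2)*(r^3 - 2*r^2 - r + 2) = (r - 2)*(r + 2)*(r^2 - 1) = (r - 2)*(r + 1)*(r + 2)*(r - 1)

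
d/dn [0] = 0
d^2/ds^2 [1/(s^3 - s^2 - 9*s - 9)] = 2*((1 - 3*s)*(-s^3 + s^2 + 9*s + 9) - (-3*s^2 + 2*s + 9)^2)/(-s^3 + s^2 + 9*s + 9)^3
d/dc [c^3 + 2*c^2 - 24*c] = 3*c^2 + 4*c - 24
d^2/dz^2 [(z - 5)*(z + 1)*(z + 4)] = 6*z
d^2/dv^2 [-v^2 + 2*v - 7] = -2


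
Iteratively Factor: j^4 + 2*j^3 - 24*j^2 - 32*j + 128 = (j + 4)*(j^3 - 2*j^2 - 16*j + 32) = (j + 4)^2*(j^2 - 6*j + 8) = (j - 2)*(j + 4)^2*(j - 4)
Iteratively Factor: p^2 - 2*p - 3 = (p + 1)*(p - 3)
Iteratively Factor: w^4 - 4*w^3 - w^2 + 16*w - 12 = (w - 2)*(w^3 - 2*w^2 - 5*w + 6) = (w - 2)*(w - 1)*(w^2 - w - 6) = (w - 2)*(w - 1)*(w + 2)*(w - 3)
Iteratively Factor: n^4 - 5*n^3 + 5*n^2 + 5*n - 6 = (n + 1)*(n^3 - 6*n^2 + 11*n - 6) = (n - 1)*(n + 1)*(n^2 - 5*n + 6) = (n - 2)*(n - 1)*(n + 1)*(n - 3)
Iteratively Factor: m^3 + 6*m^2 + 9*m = (m)*(m^2 + 6*m + 9) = m*(m + 3)*(m + 3)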